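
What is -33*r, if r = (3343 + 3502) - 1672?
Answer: -170709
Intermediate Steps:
r = 5173 (r = 6845 - 1672 = 5173)
-33*r = -33*5173 = -170709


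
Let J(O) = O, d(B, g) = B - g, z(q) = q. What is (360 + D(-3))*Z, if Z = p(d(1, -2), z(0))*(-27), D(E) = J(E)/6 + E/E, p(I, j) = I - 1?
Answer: -19467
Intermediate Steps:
p(I, j) = -1 + I
D(E) = 1 + E/6 (D(E) = E/6 + E/E = E*(⅙) + 1 = E/6 + 1 = 1 + E/6)
Z = -54 (Z = (-1 + (1 - 1*(-2)))*(-27) = (-1 + (1 + 2))*(-27) = (-1 + 3)*(-27) = 2*(-27) = -54)
(360 + D(-3))*Z = (360 + (1 + (⅙)*(-3)))*(-54) = (360 + (1 - ½))*(-54) = (360 + ½)*(-54) = (721/2)*(-54) = -19467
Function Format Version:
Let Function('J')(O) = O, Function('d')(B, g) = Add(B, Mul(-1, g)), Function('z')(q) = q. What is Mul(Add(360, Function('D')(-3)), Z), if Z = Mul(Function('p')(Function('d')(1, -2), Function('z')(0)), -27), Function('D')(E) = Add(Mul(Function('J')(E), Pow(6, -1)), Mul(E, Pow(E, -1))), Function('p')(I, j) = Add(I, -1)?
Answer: -19467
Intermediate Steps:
Function('p')(I, j) = Add(-1, I)
Function('D')(E) = Add(1, Mul(Rational(1, 6), E)) (Function('D')(E) = Add(Mul(E, Pow(6, -1)), Mul(E, Pow(E, -1))) = Add(Mul(E, Rational(1, 6)), 1) = Add(Mul(Rational(1, 6), E), 1) = Add(1, Mul(Rational(1, 6), E)))
Z = -54 (Z = Mul(Add(-1, Add(1, Mul(-1, -2))), -27) = Mul(Add(-1, Add(1, 2)), -27) = Mul(Add(-1, 3), -27) = Mul(2, -27) = -54)
Mul(Add(360, Function('D')(-3)), Z) = Mul(Add(360, Add(1, Mul(Rational(1, 6), -3))), -54) = Mul(Add(360, Add(1, Rational(-1, 2))), -54) = Mul(Add(360, Rational(1, 2)), -54) = Mul(Rational(721, 2), -54) = -19467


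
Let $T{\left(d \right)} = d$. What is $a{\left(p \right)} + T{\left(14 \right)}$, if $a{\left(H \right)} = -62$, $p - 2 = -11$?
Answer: $-48$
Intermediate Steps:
$p = -9$ ($p = 2 - 11 = -9$)
$a{\left(p \right)} + T{\left(14 \right)} = -62 + 14 = -48$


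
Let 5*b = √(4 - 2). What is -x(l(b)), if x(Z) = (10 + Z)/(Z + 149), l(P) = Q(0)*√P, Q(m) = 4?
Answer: -826986738/12322109513 + 1656880*√2/12322109513 - 61718780*2^(¼)*√5/12322109513 - 8896*2^(¾)*√5/12322109513 ≈ -0.080246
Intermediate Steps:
b = √2/5 (b = √(4 - 2)/5 = √2/5 ≈ 0.28284)
l(P) = 4*√P
x(Z) = (10 + Z)/(149 + Z)
-x(l(b)) = -(10 + 4*√(√2/5))/(149 + 4*√(√2/5)) = -(10 + 4*(2^(¼)*√5/5))/(149 + 4*(2^(¼)*√5/5)) = -(10 + 4*2^(¼)*√5/5)/(149 + 4*2^(¼)*√5/5)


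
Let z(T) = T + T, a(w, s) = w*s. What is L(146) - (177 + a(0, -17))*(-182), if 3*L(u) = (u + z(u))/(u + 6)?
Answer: 2448337/76 ≈ 32215.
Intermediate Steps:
a(w, s) = s*w
z(T) = 2*T
L(u) = u/(6 + u) (L(u) = ((u + 2*u)/(u + 6))/3 = ((3*u)/(6 + u))/3 = (3*u/(6 + u))/3 = u/(6 + u))
L(146) - (177 + a(0, -17))*(-182) = 146/(6 + 146) - (177 - 17*0)*(-182) = 146/152 - (177 + 0)*(-182) = 146*(1/152) - 177*(-182) = 73/76 - 1*(-32214) = 73/76 + 32214 = 2448337/76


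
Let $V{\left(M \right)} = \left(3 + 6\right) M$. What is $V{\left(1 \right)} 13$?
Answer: $117$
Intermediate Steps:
$V{\left(M \right)} = 9 M$
$V{\left(1 \right)} 13 = 9 \cdot 1 \cdot 13 = 9 \cdot 13 = 117$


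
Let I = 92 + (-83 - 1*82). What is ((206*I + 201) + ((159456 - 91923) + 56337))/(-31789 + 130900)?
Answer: 109033/99111 ≈ 1.1001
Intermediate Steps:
I = -73 (I = 92 + (-83 - 82) = 92 - 165 = -73)
((206*I + 201) + ((159456 - 91923) + 56337))/(-31789 + 130900) = ((206*(-73) + 201) + ((159456 - 91923) + 56337))/(-31789 + 130900) = ((-15038 + 201) + (67533 + 56337))/99111 = (-14837 + 123870)*(1/99111) = 109033*(1/99111) = 109033/99111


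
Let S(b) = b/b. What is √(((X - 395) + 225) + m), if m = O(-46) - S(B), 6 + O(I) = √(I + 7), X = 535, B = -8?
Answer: √(358 + I*√39) ≈ 18.922 + 0.165*I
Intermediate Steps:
S(b) = 1
O(I) = -6 + √(7 + I) (O(I) = -6 + √(I + 7) = -6 + √(7 + I))
m = -7 + I*√39 (m = (-6 + √(7 - 46)) - 1*1 = (-6 + √(-39)) - 1 = (-6 + I*√39) - 1 = -7 + I*√39 ≈ -7.0 + 6.245*I)
√(((X - 395) + 225) + m) = √(((535 - 395) + 225) + (-7 + I*√39)) = √((140 + 225) + (-7 + I*√39)) = √(365 + (-7 + I*√39)) = √(358 + I*√39)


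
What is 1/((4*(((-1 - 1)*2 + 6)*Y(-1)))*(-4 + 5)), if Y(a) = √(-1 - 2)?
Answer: -I*√3/24 ≈ -0.072169*I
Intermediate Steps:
Y(a) = I*√3 (Y(a) = √(-3) = I*√3)
1/((4*(((-1 - 1)*2 + 6)*Y(-1)))*(-4 + 5)) = 1/((4*(((-1 - 1)*2 + 6)*(I*√3)))*(-4 + 5)) = 1/((4*((-2*2 + 6)*(I*√3)))*1) = 1/((4*((-4 + 6)*(I*√3)))*1) = 1/((4*(2*(I*√3)))*1) = 1/((4*(2*I*√3))*1) = 1/((8*I*√3)*1) = 1/(8*I*√3) = -I*√3/24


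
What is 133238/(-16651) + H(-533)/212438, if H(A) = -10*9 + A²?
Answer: -23575946895/3537305138 ≈ -6.6649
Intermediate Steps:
H(A) = -90 + A²
133238/(-16651) + H(-533)/212438 = 133238/(-16651) + (-90 + (-533)²)/212438 = 133238*(-1/16651) + (-90 + 284089)*(1/212438) = -133238/16651 + 283999*(1/212438) = -133238/16651 + 283999/212438 = -23575946895/3537305138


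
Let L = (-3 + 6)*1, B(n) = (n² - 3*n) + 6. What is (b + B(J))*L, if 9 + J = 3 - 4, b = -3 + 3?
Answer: 408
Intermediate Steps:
b = 0
J = -10 (J = -9 + (3 - 4) = -9 - 1 = -10)
B(n) = 6 + n² - 3*n
L = 3 (L = 3*1 = 3)
(b + B(J))*L = (0 + (6 + (-10)² - 3*(-10)))*3 = (0 + (6 + 100 + 30))*3 = (0 + 136)*3 = 136*3 = 408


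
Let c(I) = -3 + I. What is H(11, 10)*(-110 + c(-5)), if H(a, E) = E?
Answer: -1180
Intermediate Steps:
H(11, 10)*(-110 + c(-5)) = 10*(-110 + (-3 - 5)) = 10*(-110 - 8) = 10*(-118) = -1180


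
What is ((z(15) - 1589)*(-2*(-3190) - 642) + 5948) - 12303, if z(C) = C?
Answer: -9037967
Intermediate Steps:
((z(15) - 1589)*(-2*(-3190) - 642) + 5948) - 12303 = ((15 - 1589)*(-2*(-3190) - 642) + 5948) - 12303 = (-1574*(6380 - 642) + 5948) - 12303 = (-1574*5738 + 5948) - 12303 = (-9031612 + 5948) - 12303 = -9025664 - 12303 = -9037967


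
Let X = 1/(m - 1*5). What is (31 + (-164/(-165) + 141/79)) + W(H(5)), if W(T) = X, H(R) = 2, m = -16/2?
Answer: 5710943/169455 ≈ 33.702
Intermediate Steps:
m = -8 (m = -16*1/2 = -8)
X = -1/13 (X = 1/(-8 - 1*5) = 1/(-8 - 5) = 1/(-13) = -1/13 ≈ -0.076923)
W(T) = -1/13
(31 + (-164/(-165) + 141/79)) + W(H(5)) = (31 + (-164/(-165) + 141/79)) - 1/13 = (31 + (-164*(-1/165) + 141*(1/79))) - 1/13 = (31 + (164/165 + 141/79)) - 1/13 = (31 + 36221/13035) - 1/13 = 440306/13035 - 1/13 = 5710943/169455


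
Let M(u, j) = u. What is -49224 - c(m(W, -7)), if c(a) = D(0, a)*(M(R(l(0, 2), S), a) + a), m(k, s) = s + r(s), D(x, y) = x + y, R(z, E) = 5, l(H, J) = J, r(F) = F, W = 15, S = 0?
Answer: -49350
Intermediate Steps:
m(k, s) = 2*s (m(k, s) = s + s = 2*s)
c(a) = a*(5 + a) (c(a) = (0 + a)*(5 + a) = a*(5 + a))
-49224 - c(m(W, -7)) = -49224 - 2*(-7)*(5 + 2*(-7)) = -49224 - (-14)*(5 - 14) = -49224 - (-14)*(-9) = -49224 - 1*126 = -49224 - 126 = -49350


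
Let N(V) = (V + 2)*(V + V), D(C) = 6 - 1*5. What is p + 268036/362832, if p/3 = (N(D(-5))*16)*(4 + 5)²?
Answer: 2116103233/90708 ≈ 23329.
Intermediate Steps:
D(C) = 1 (D(C) = 6 - 5 = 1)
N(V) = 2*V*(2 + V) (N(V) = (2 + V)*(2*V) = 2*V*(2 + V))
p = 23328 (p = 3*(((2*1*(2 + 1))*16)*(4 + 5)²) = 3*(((2*1*3)*16)*9²) = 3*((6*16)*81) = 3*(96*81) = 3*7776 = 23328)
p + 268036/362832 = 23328 + 268036/362832 = 23328 + 268036*(1/362832) = 23328 + 67009/90708 = 2116103233/90708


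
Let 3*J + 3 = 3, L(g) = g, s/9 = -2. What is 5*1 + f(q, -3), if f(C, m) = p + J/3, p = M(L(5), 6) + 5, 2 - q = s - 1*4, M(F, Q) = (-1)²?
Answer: 11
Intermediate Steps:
s = -18 (s = 9*(-2) = -18)
J = 0 (J = -1 + (⅓)*3 = -1 + 1 = 0)
M(F, Q) = 1
q = 24 (q = 2 - (-18 - 1*4) = 2 - (-18 - 4) = 2 - 1*(-22) = 2 + 22 = 24)
p = 6 (p = 1 + 5 = 6)
f(C, m) = 6 (f(C, m) = 6 + 0/3 = 6 + 0*(⅓) = 6 + 0 = 6)
5*1 + f(q, -3) = 5*1 + 6 = 5 + 6 = 11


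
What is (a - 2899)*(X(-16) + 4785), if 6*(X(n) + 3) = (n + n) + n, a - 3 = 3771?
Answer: 4177250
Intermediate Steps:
a = 3774 (a = 3 + 3771 = 3774)
X(n) = -3 + n/2 (X(n) = -3 + ((n + n) + n)/6 = -3 + (2*n + n)/6 = -3 + (3*n)/6 = -3 + n/2)
(a - 2899)*(X(-16) + 4785) = (3774 - 2899)*((-3 + (½)*(-16)) + 4785) = 875*((-3 - 8) + 4785) = 875*(-11 + 4785) = 875*4774 = 4177250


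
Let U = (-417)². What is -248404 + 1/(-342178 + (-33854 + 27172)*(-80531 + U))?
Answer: -155043923606937/624160334 ≈ -2.4840e+5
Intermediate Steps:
U = 173889
-248404 + 1/(-342178 + (-33854 + 27172)*(-80531 + U)) = -248404 + 1/(-342178 + (-33854 + 27172)*(-80531 + 173889)) = -248404 + 1/(-342178 - 6682*93358) = -248404 + 1/(-342178 - 623818156) = -248404 + 1/(-624160334) = -248404 - 1/624160334 = -155043923606937/624160334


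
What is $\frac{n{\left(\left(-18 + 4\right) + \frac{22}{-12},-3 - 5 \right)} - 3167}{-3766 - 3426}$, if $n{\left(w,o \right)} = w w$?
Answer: $\frac{104987}{258912} \approx 0.40549$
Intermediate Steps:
$n{\left(w,o \right)} = w^{2}$
$\frac{n{\left(\left(-18 + 4\right) + \frac{22}{-12},-3 - 5 \right)} - 3167}{-3766 - 3426} = \frac{\left(\left(-18 + 4\right) + \frac{22}{-12}\right)^{2} - 3167}{-3766 - 3426} = \frac{\left(-14 + 22 \left(- \frac{1}{12}\right)\right)^{2} - 3167}{-7192} = \left(\left(-14 - \frac{11}{6}\right)^{2} - 3167\right) \left(- \frac{1}{7192}\right) = \left(\left(- \frac{95}{6}\right)^{2} - 3167\right) \left(- \frac{1}{7192}\right) = \left(\frac{9025}{36} - 3167\right) \left(- \frac{1}{7192}\right) = \left(- \frac{104987}{36}\right) \left(- \frac{1}{7192}\right) = \frac{104987}{258912}$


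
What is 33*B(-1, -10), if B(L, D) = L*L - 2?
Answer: -33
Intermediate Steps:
B(L, D) = -2 + L² (B(L, D) = L² - 2 = -2 + L²)
33*B(-1, -10) = 33*(-2 + (-1)²) = 33*(-2 + 1) = 33*(-1) = -33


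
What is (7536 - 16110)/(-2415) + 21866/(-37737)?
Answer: 12892888/4339755 ≈ 2.9709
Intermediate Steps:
(7536 - 16110)/(-2415) + 21866/(-37737) = -8574*(-1/2415) + 21866*(-1/37737) = 2858/805 - 21866/37737 = 12892888/4339755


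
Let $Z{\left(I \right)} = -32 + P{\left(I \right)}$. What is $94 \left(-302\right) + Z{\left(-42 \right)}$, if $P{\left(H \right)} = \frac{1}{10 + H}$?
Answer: $- \frac{909441}{32} \approx -28420.0$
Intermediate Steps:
$Z{\left(I \right)} = -32 + \frac{1}{10 + I}$
$94 \left(-302\right) + Z{\left(-42 \right)} = 94 \left(-302\right) + \frac{-319 - -1344}{10 - 42} = -28388 + \frac{-319 + 1344}{-32} = -28388 - \frac{1025}{32} = - \frac{909441}{32}$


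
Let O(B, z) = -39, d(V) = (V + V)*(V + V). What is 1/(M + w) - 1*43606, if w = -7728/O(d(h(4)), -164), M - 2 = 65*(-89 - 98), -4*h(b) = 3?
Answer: -6776939291/155413 ≈ -43606.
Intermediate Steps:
h(b) = -¾ (h(b) = -¼*3 = -¾)
M = -12153 (M = 2 + 65*(-89 - 98) = 2 + 65*(-187) = 2 - 12155 = -12153)
d(V) = 4*V² (d(V) = (2*V)*(2*V) = 4*V²)
w = 2576/13 (w = -7728/(-39) = -7728*(-1/39) = 2576/13 ≈ 198.15)
1/(M + w) - 1*43606 = 1/(-12153 + 2576/13) - 1*43606 = 1/(-155413/13) - 43606 = -13/155413 - 43606 = -6776939291/155413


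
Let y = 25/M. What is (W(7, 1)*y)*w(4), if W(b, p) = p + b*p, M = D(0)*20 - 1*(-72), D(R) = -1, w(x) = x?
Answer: 200/13 ≈ 15.385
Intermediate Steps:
M = 52 (M = -1*20 - 1*(-72) = -20 + 72 = 52)
y = 25/52 ≈ 0.48077
(W(7, 1)*y)*w(4) = ((1*(1 + 7))*(25/52))*4 = ((1*8)*(25/52))*4 = (8*(25/52))*4 = (50/13)*4 = 200/13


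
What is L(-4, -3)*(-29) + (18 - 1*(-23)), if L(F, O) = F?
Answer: 157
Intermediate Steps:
L(-4, -3)*(-29) + (18 - 1*(-23)) = -4*(-29) + (18 - 1*(-23)) = 116 + (18 + 23) = 116 + 41 = 157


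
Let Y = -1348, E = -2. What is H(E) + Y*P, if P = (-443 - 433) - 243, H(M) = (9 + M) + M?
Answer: 1508417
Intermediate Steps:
H(M) = 9 + 2*M
P = -1119 (P = -876 - 243 = -1119)
H(E) + Y*P = (9 + 2*(-2)) - 1348*(-1119) = (9 - 4) + 1508412 = 5 + 1508412 = 1508417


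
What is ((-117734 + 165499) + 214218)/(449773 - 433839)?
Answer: 261983/15934 ≈ 16.442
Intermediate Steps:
((-117734 + 165499) + 214218)/(449773 - 433839) = (47765 + 214218)/15934 = 261983*(1/15934) = 261983/15934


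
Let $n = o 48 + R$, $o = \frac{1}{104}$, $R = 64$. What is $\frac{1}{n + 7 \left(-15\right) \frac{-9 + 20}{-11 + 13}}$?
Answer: $- \frac{26}{13339} \approx -0.0019492$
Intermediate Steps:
$o = \frac{1}{104} \approx 0.0096154$
$n = \frac{838}{13}$ ($n = \frac{1}{104} \cdot 48 + 64 = \frac{6}{13} + 64 = \frac{838}{13} \approx 64.462$)
$\frac{1}{n + 7 \left(-15\right) \frac{-9 + 20}{-11 + 13}} = \frac{1}{\frac{838}{13} + 7 \left(-15\right) \frac{-9 + 20}{-11 + 13}} = \frac{1}{\frac{838}{13} - 105 \cdot \frac{11}{2}} = \frac{1}{\frac{838}{13} - 105 \cdot 11 \cdot \frac{1}{2}} = \frac{1}{\frac{838}{13} - \frac{1155}{2}} = \frac{1}{- \frac{13339}{26}} = - \frac{26}{13339}$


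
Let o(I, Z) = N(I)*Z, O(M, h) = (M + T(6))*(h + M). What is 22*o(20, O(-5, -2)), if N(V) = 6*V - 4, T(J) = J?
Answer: -17864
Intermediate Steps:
N(V) = -4 + 6*V
O(M, h) = (6 + M)*(M + h) (O(M, h) = (M + 6)*(h + M) = (6 + M)*(M + h))
o(I, Z) = Z*(-4 + 6*I) (o(I, Z) = (-4 + 6*I)*Z = Z*(-4 + 6*I))
22*o(20, O(-5, -2)) = 22*(2*((-5)**2 + 6*(-5) + 6*(-2) - 5*(-2))*(-2 + 3*20)) = 22*(2*(25 - 30 - 12 + 10)*(-2 + 60)) = 22*(2*(-7)*58) = 22*(-812) = -17864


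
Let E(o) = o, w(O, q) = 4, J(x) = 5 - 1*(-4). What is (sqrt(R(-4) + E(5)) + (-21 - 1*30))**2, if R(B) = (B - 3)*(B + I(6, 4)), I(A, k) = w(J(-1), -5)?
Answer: (51 - sqrt(5))**2 ≈ 2377.9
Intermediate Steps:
J(x) = 9 (J(x) = 5 + 4 = 9)
I(A, k) = 4
R(B) = (-3 + B)*(4 + B) (R(B) = (B - 3)*(B + 4) = (-3 + B)*(4 + B))
(sqrt(R(-4) + E(5)) + (-21 - 1*30))**2 = (sqrt((-12 - 4 + (-4)**2) + 5) + (-21 - 1*30))**2 = (sqrt((-12 - 4 + 16) + 5) + (-21 - 30))**2 = (sqrt(0 + 5) - 51)**2 = (sqrt(5) - 51)**2 = (-51 + sqrt(5))**2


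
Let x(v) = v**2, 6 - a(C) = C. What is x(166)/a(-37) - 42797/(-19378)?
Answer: 535820439/833254 ≈ 643.05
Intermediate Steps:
a(C) = 6 - C
x(166)/a(-37) - 42797/(-19378) = 166**2/(6 - 1*(-37)) - 42797/(-19378) = 27556/(6 + 37) - 42797*(-1/19378) = 27556/43 + 42797/19378 = 535820439/833254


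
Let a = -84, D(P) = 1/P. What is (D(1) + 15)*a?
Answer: -1344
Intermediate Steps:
(D(1) + 15)*a = (1/1 + 15)*(-84) = (1 + 15)*(-84) = 16*(-84) = -1344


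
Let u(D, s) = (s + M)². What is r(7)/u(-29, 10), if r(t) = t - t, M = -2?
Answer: 0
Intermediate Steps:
u(D, s) = (-2 + s)² (u(D, s) = (s - 2)² = (-2 + s)²)
r(t) = 0
r(7)/u(-29, 10) = 0/((-2 + 10)²) = 0/(8²) = 0/64 = 0*(1/64) = 0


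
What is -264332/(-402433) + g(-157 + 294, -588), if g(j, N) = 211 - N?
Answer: 321808299/402433 ≈ 799.66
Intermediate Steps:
-264332/(-402433) + g(-157 + 294, -588) = -264332/(-402433) + (211 - 1*(-588)) = -264332*(-1/402433) + (211 + 588) = 264332/402433 + 799 = 321808299/402433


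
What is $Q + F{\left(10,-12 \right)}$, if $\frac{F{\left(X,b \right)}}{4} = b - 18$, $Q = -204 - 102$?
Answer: $-426$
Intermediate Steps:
$Q = -306$ ($Q = -204 - 102 = -306$)
$F{\left(X,b \right)} = -72 + 4 b$ ($F{\left(X,b \right)} = 4 \left(b - 18\right) = 4 \left(-18 + b\right) = -72 + 4 b$)
$Q + F{\left(10,-12 \right)} = -306 + \left(-72 + 4 \left(-12\right)\right) = -306 - 120 = -426$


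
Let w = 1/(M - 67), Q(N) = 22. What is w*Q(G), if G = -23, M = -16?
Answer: -22/83 ≈ -0.26506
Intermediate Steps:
w = -1/83 (w = 1/(-16 - 67) = 1/(-83) = -1/83 ≈ -0.012048)
w*Q(G) = -1/83*22 = -22/83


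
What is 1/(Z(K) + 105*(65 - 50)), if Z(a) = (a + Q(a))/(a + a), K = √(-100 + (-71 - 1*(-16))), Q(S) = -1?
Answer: -310*I/(√155 - 488405*I) ≈ 0.00063472 - 1.618e-8*I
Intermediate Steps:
K = I*√155 (K = √(-100 + (-71 + 16)) = √(-100 - 55) = √(-155) = I*√155 ≈ 12.45*I)
Z(a) = (-1 + a)/(2*a) (Z(a) = (a - 1)/(a + a) = (-1 + a)/((2*a)) = (-1 + a)*(1/(2*a)) = (-1 + a)/(2*a))
1/(Z(K) + 105*(65 - 50)) = 1/((-1 + I*√155)/(2*((I*√155))) + 105*(65 - 50)) = 1/((-I*√155/155)*(-1 + I*√155)/2 + 105*15) = 1/(-I*√155*(-1 + I*√155)/310 + 1575) = 1/(1575 - I*√155*(-1 + I*√155)/310)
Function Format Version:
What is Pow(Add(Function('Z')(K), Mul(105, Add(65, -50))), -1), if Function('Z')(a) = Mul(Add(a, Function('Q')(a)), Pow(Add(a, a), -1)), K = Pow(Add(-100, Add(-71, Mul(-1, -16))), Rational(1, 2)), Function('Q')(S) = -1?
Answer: Mul(-310, I, Pow(Add(Pow(155, Rational(1, 2)), Mul(-488405, I)), -1)) ≈ Add(0.00063472, Mul(-1.6180e-8, I))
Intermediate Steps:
K = Mul(I, Pow(155, Rational(1, 2))) (K = Pow(Add(-100, Add(-71, 16)), Rational(1, 2)) = Pow(Add(-100, -55), Rational(1, 2)) = Pow(-155, Rational(1, 2)) = Mul(I, Pow(155, Rational(1, 2))) ≈ Mul(12.450, I))
Function('Z')(a) = Mul(Rational(1, 2), Pow(a, -1), Add(-1, a)) (Function('Z')(a) = Mul(Add(a, -1), Pow(Add(a, a), -1)) = Mul(Add(-1, a), Pow(Mul(2, a), -1)) = Mul(Add(-1, a), Mul(Rational(1, 2), Pow(a, -1))) = Mul(Rational(1, 2), Pow(a, -1), Add(-1, a)))
Pow(Add(Function('Z')(K), Mul(105, Add(65, -50))), -1) = Pow(Add(Mul(Rational(1, 2), Pow(Mul(I, Pow(155, Rational(1, 2))), -1), Add(-1, Mul(I, Pow(155, Rational(1, 2))))), Mul(105, Add(65, -50))), -1) = Pow(Add(Mul(Rational(1, 2), Mul(Rational(-1, 155), I, Pow(155, Rational(1, 2))), Add(-1, Mul(I, Pow(155, Rational(1, 2))))), Mul(105, 15)), -1) = Pow(Add(Mul(Rational(-1, 310), I, Pow(155, Rational(1, 2)), Add(-1, Mul(I, Pow(155, Rational(1, 2))))), 1575), -1) = Pow(Add(1575, Mul(Rational(-1, 310), I, Pow(155, Rational(1, 2)), Add(-1, Mul(I, Pow(155, Rational(1, 2)))))), -1)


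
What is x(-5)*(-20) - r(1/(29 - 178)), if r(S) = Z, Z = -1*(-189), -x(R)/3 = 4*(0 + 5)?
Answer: 1011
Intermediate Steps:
x(R) = -60 (x(R) = -12*(0 + 5) = -12*5 = -3*20 = -60)
Z = 189
r(S) = 189
x(-5)*(-20) - r(1/(29 - 178)) = -60*(-20) - 1*189 = 1200 - 189 = 1011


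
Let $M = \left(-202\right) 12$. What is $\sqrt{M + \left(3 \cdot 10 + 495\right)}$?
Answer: $3 i \sqrt{211} \approx 43.578 i$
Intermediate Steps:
$M = -2424$
$\sqrt{M + \left(3 \cdot 10 + 495\right)} = \sqrt{-2424 + \left(3 \cdot 10 + 495\right)} = \sqrt{-2424 + \left(30 + 495\right)} = \sqrt{-2424 + 525} = \sqrt{-1899} = 3 i \sqrt{211}$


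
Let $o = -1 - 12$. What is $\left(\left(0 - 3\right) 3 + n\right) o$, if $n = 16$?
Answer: $-91$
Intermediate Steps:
$o = -13$ ($o = -1 - 12 = -13$)
$\left(\left(0 - 3\right) 3 + n\right) o = \left(\left(0 - 3\right) 3 + 16\right) \left(-13\right) = \left(\left(-3\right) 3 + 16\right) \left(-13\right) = \left(-9 + 16\right) \left(-13\right) = 7 \left(-13\right) = -91$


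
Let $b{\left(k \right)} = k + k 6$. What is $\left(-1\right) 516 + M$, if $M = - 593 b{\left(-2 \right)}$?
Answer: $7786$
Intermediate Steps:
$b{\left(k \right)} = 7 k$ ($b{\left(k \right)} = k + 6 k = 7 k$)
$M = 8302$ ($M = - 593 \cdot 7 \left(-2\right) = \left(-593\right) \left(-14\right) = 8302$)
$\left(-1\right) 516 + M = \left(-1\right) 516 + 8302 = -516 + 8302 = 7786$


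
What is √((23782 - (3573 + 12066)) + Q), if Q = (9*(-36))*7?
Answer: 5*√235 ≈ 76.649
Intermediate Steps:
Q = -2268 (Q = -324*7 = -2268)
√((23782 - (3573 + 12066)) + Q) = √((23782 - (3573 + 12066)) - 2268) = √((23782 - 1*15639) - 2268) = √((23782 - 15639) - 2268) = √(8143 - 2268) = √5875 = 5*√235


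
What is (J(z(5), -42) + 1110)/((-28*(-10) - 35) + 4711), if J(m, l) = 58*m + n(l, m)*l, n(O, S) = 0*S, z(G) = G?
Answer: 50/177 ≈ 0.28249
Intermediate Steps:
n(O, S) = 0
J(m, l) = 58*m (J(m, l) = 58*m + 0*l = 58*m + 0 = 58*m)
(J(z(5), -42) + 1110)/((-28*(-10) - 35) + 4711) = (58*5 + 1110)/((-28*(-10) - 35) + 4711) = (290 + 1110)/((280 - 35) + 4711) = 1400/(245 + 4711) = 1400/4956 = 1400*(1/4956) = 50/177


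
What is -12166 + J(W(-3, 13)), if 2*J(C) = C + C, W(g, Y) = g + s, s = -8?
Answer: -12177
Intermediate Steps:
W(g, Y) = -8 + g (W(g, Y) = g - 8 = -8 + g)
J(C) = C (J(C) = (C + C)/2 = (2*C)/2 = C)
-12166 + J(W(-3, 13)) = -12166 + (-8 - 3) = -12166 - 11 = -12177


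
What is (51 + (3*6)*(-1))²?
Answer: 1089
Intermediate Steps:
(51 + (3*6)*(-1))² = (51 + 18*(-1))² = (51 - 18)² = 33² = 1089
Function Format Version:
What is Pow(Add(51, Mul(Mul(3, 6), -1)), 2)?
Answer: 1089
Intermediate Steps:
Pow(Add(51, Mul(Mul(3, 6), -1)), 2) = Pow(Add(51, Mul(18, -1)), 2) = Pow(Add(51, -18), 2) = Pow(33, 2) = 1089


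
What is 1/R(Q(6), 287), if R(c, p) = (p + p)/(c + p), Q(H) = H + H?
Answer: 299/574 ≈ 0.52091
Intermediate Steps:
Q(H) = 2*H
R(c, p) = 2*p/(c + p) (R(c, p) = (2*p)/(c + p) = 2*p/(c + p))
1/R(Q(6), 287) = 1/(2*287/(2*6 + 287)) = 1/(2*287/(12 + 287)) = 1/(2*287/299) = 1/(2*287*(1/299)) = 1/(574/299) = 299/574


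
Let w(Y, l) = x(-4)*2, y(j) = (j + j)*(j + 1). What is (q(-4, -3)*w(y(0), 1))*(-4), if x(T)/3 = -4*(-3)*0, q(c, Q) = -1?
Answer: 0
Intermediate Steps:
y(j) = 2*j*(1 + j) (y(j) = (2*j)*(1 + j) = 2*j*(1 + j))
x(T) = 0 (x(T) = 3*(-4*(-3)*0) = 3*(12*0) = 3*0 = 0)
w(Y, l) = 0 (w(Y, l) = 0*2 = 0)
(q(-4, -3)*w(y(0), 1))*(-4) = -1*0*(-4) = 0*(-4) = 0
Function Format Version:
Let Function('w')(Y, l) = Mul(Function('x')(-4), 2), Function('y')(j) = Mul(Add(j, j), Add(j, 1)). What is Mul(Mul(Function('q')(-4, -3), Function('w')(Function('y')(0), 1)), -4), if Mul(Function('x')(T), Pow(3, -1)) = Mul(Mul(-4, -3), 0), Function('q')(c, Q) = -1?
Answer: 0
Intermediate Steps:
Function('y')(j) = Mul(2, j, Add(1, j)) (Function('y')(j) = Mul(Mul(2, j), Add(1, j)) = Mul(2, j, Add(1, j)))
Function('x')(T) = 0 (Function('x')(T) = Mul(3, Mul(Mul(-4, -3), 0)) = Mul(3, Mul(12, 0)) = Mul(3, 0) = 0)
Function('w')(Y, l) = 0 (Function('w')(Y, l) = Mul(0, 2) = 0)
Mul(Mul(Function('q')(-4, -3), Function('w')(Function('y')(0), 1)), -4) = Mul(Mul(-1, 0), -4) = Mul(0, -4) = 0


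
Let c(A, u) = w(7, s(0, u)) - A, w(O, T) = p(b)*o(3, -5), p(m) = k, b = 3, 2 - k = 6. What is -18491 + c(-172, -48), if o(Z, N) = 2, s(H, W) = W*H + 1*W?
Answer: -18327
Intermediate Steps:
k = -4 (k = 2 - 1*6 = 2 - 6 = -4)
s(H, W) = W + H*W (s(H, W) = H*W + W = W + H*W)
p(m) = -4
w(O, T) = -8 (w(O, T) = -4*2 = -8)
c(A, u) = -8 - A
-18491 + c(-172, -48) = -18491 + (-8 - 1*(-172)) = -18491 + (-8 + 172) = -18491 + 164 = -18327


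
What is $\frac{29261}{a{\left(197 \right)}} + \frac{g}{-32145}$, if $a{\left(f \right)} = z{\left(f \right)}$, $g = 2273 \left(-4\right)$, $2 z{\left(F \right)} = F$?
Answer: $\frac{1882980814}{6332565} \approx 297.35$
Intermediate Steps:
$z{\left(F \right)} = \frac{F}{2}$
$g = -9092$
$a{\left(f \right)} = \frac{f}{2}$
$\frac{29261}{a{\left(197 \right)}} + \frac{g}{-32145} = \frac{29261}{\frac{1}{2} \cdot 197} - \frac{9092}{-32145} = \frac{29261}{\frac{197}{2}} - - \frac{9092}{32145} = 29261 \cdot \frac{2}{197} + \frac{9092}{32145} = \frac{58522}{197} + \frac{9092}{32145} = \frac{1882980814}{6332565}$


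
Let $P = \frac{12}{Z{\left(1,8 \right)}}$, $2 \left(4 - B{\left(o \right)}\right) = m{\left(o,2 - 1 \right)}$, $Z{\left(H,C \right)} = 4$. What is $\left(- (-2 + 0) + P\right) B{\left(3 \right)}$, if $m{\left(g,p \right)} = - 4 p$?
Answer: $30$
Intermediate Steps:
$B{\left(o \right)} = 6$ ($B{\left(o \right)} = 4 - \frac{\left(-4\right) \left(2 - 1\right)}{2} = 4 - \frac{\left(-4\right) 1}{2} = 4 - -2 = 4 + 2 = 6$)
$P = 3$ ($P = \frac{12}{4} = 12 \cdot \frac{1}{4} = 3$)
$\left(- (-2 + 0) + P\right) B{\left(3 \right)} = \left(- (-2 + 0) + 3\right) 6 = \left(\left(-1\right) \left(-2\right) + 3\right) 6 = \left(2 + 3\right) 6 = 5 \cdot 6 = 30$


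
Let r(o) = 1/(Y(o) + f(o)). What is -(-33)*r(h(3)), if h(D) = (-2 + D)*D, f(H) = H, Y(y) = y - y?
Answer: 11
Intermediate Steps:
Y(y) = 0
h(D) = D*(-2 + D)
r(o) = 1/o (r(o) = 1/(0 + o) = 1/o)
-(-33)*r(h(3)) = -(-33)/(3*(-2 + 3)) = -(-33)/(3*1) = -(-33)/3 = -1*(-11) = 11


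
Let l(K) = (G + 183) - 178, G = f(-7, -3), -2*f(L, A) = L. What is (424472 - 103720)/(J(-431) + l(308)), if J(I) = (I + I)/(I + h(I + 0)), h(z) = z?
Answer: 641504/19 ≈ 33763.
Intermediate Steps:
f(L, A) = -L/2
G = 7/2 (G = -½*(-7) = 7/2 ≈ 3.5000)
J(I) = 1 (J(I) = (I + I)/(I + (I + 0)) = (2*I)/(I + I) = (2*I)/((2*I)) = (2*I)*(1/(2*I)) = 1)
l(K) = 17/2 (l(K) = (7/2 + 183) - 178 = 373/2 - 178 = 17/2)
(424472 - 103720)/(J(-431) + l(308)) = (424472 - 103720)/(1 + 17/2) = 320752/(19/2) = 320752*(2/19) = 641504/19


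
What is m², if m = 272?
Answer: 73984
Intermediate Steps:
m² = 272² = 73984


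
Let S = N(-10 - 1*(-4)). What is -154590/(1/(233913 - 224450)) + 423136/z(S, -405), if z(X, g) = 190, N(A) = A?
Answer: -138973879582/95 ≈ -1.4629e+9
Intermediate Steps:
S = -6 (S = -10 - 1*(-4) = -10 + 4 = -6)
-154590/(1/(233913 - 224450)) + 423136/z(S, -405) = -154590/(1/(233913 - 224450)) + 423136/190 = -154590/(1/9463) + 423136*(1/190) = -154590/1/9463 + 211568/95 = -154590*9463 + 211568/95 = -1462885170 + 211568/95 = -138973879582/95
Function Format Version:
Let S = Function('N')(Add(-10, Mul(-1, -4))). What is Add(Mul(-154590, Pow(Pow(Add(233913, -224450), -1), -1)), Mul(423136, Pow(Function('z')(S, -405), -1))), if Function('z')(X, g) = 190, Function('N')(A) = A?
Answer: Rational(-138973879582, 95) ≈ -1.4629e+9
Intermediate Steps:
S = -6 (S = Add(-10, Mul(-1, -4)) = Add(-10, 4) = -6)
Add(Mul(-154590, Pow(Pow(Add(233913, -224450), -1), -1)), Mul(423136, Pow(Function('z')(S, -405), -1))) = Add(Mul(-154590, Pow(Pow(Add(233913, -224450), -1), -1)), Mul(423136, Pow(190, -1))) = Add(Mul(-154590, Pow(Pow(9463, -1), -1)), Mul(423136, Rational(1, 190))) = Add(Mul(-154590, Pow(Rational(1, 9463), -1)), Rational(211568, 95)) = Add(Mul(-154590, 9463), Rational(211568, 95)) = Add(-1462885170, Rational(211568, 95)) = Rational(-138973879582, 95)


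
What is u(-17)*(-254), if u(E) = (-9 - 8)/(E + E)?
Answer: -127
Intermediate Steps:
u(E) = -17/(2*E) (u(E) = -17*1/(2*E) = -17/(2*E))
u(-17)*(-254) = -17/2/(-17)*(-254) = -17/2*(-1/17)*(-254) = (1/2)*(-254) = -127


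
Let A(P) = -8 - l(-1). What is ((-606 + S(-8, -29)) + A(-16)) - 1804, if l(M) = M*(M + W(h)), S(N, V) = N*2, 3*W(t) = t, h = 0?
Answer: -2435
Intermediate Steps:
W(t) = t/3
S(N, V) = 2*N
l(M) = M² (l(M) = M*(M + (⅓)*0) = M*(M + 0) = M*M = M²)
A(P) = -9 (A(P) = -8 - 1*(-1)² = -8 - 1*1 = -8 - 1 = -9)
((-606 + S(-8, -29)) + A(-16)) - 1804 = ((-606 + 2*(-8)) - 9) - 1804 = ((-606 - 16) - 9) - 1804 = (-622 - 9) - 1804 = -631 - 1804 = -2435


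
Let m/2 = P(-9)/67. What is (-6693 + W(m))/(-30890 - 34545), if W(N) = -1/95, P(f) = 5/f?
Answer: 635836/6216325 ≈ 0.10228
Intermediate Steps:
m = -10/603 (m = 2*((5/(-9))/67) = 2*((5*(-1/9))*(1/67)) = 2*(-5/9*1/67) = 2*(-5/603) = -10/603 ≈ -0.016584)
W(N) = -1/95 (W(N) = -1*1/95 = -1/95)
(-6693 + W(m))/(-30890 - 34545) = (-6693 - 1/95)/(-30890 - 34545) = -635836/95/(-65435) = -635836/95*(-1/65435) = 635836/6216325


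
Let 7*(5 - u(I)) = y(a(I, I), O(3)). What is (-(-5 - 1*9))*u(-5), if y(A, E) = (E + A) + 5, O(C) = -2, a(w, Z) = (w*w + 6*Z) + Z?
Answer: 84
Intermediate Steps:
a(w, Z) = w² + 7*Z (a(w, Z) = (w² + 6*Z) + Z = w² + 7*Z)
y(A, E) = 5 + A + E (y(A, E) = (A + E) + 5 = 5 + A + E)
u(I) = 32/7 - I - I²/7 (u(I) = 5 - (5 + (I² + 7*I) - 2)/7 = 5 - (3 + I² + 7*I)/7 = 5 + (-3/7 - I - I²/7) = 32/7 - I - I²/7)
(-(-5 - 1*9))*u(-5) = (-(-5 - 1*9))*(32/7 - 1*(-5) - ⅐*(-5)²) = (-(-5 - 9))*(32/7 + 5 - ⅐*25) = (-1*(-14))*(32/7 + 5 - 25/7) = 14*6 = 84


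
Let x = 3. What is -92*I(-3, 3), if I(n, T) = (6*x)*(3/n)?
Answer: 1656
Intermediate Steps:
I(n, T) = 54/n (I(n, T) = (6*3)*(3/n) = 18*(3/n) = 54/n)
-92*I(-3, 3) = -4968/(-3) = -4968*(-1)/3 = -92*(-18) = 1656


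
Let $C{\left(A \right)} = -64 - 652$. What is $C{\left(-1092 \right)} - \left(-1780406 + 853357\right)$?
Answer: $926333$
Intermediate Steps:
$C{\left(A \right)} = -716$
$C{\left(-1092 \right)} - \left(-1780406 + 853357\right) = -716 - \left(-1780406 + 853357\right) = -716 - -927049 = -716 + 927049 = 926333$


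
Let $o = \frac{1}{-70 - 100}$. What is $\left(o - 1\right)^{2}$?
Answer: $\frac{29241}{28900} \approx 1.0118$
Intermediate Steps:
$o = - \frac{1}{170}$ ($o = \frac{1}{-170} = - \frac{1}{170} \approx -0.0058824$)
$\left(o - 1\right)^{2} = \left(- \frac{1}{170} - 1\right)^{2} = \left(- \frac{171}{170}\right)^{2} = \frac{29241}{28900}$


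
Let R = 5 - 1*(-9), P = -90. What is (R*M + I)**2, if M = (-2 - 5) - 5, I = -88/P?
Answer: 56490256/2025 ≈ 27896.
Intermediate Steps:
I = 44/45 (I = -88/(-90) = -88*(-1/90) = 44/45 ≈ 0.97778)
M = -12 (M = -7 - 5 = -12)
R = 14 (R = 5 + 9 = 14)
(R*M + I)**2 = (14*(-12) + 44/45)**2 = (-168 + 44/45)**2 = (-7516/45)**2 = 56490256/2025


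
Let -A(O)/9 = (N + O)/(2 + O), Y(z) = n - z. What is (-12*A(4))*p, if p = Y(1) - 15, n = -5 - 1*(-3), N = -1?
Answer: -972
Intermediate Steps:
n = -2 (n = -5 + 3 = -2)
Y(z) = -2 - z
A(O) = -9*(-1 + O)/(2 + O)
p = -18 (p = (-2 - 1*1) - 15 = (-2 - 1) - 15 = -3 - 15 = -18)
(-12*A(4))*p = -108*(1 - 1*4)/(2 + 4)*(-18) = -108*(1 - 4)/6*(-18) = -108*(-3)/6*(-18) = -12*(-9/2)*(-18) = 54*(-18) = -972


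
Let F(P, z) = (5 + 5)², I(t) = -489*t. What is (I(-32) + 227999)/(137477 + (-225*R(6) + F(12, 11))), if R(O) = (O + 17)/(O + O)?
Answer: 974588/548583 ≈ 1.7766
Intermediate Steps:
R(O) = (17 + O)/(2*O) (R(O) = (17 + O)/((2*O)) = (17 + O)*(1/(2*O)) = (17 + O)/(2*O))
F(P, z) = 100 (F(P, z) = 10² = 100)
(I(-32) + 227999)/(137477 + (-225*R(6) + F(12, 11))) = (-489*(-32) + 227999)/(137477 + (-225*(17 + 6)/(2*6) + 100)) = (15648 + 227999)/(137477 + (-225*23/(2*6) + 100)) = 243647/(137477 + (-225*23/12 + 100)) = 243647/(137477 + (-1725/4 + 100)) = 243647/(137477 - 1325/4) = 243647/(548583/4) = 243647*(4/548583) = 974588/548583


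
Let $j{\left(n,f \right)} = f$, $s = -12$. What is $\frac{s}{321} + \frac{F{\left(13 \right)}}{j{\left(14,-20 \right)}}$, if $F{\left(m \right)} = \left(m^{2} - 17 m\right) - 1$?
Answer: $\frac{5591}{2140} \approx 2.6126$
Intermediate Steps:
$F{\left(m \right)} = -1 + m^{2} - 17 m$
$\frac{s}{321} + \frac{F{\left(13 \right)}}{j{\left(14,-20 \right)}} = - \frac{12}{321} + \frac{-1 + 13^{2} - 221}{-20} = \left(-12\right) \frac{1}{321} + \left(-1 + 169 - 221\right) \left(- \frac{1}{20}\right) = - \frac{4}{107} - - \frac{53}{20} = - \frac{4}{107} + \frac{53}{20} = \frac{5591}{2140}$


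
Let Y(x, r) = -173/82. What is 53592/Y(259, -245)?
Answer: -4394544/173 ≈ -25402.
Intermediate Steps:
Y(x, r) = -173/82 (Y(x, r) = -173*1/82 = -173/82)
53592/Y(259, -245) = 53592/(-173/82) = 53592*(-82/173) = -4394544/173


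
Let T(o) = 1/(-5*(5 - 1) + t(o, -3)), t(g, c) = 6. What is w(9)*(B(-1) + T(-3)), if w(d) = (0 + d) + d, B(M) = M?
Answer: -135/7 ≈ -19.286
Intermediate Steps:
w(d) = 2*d (w(d) = d + d = 2*d)
T(o) = -1/14 (T(o) = 1/(-5*(5 - 1) + 6) = 1/(-5*4 + 6) = 1/(-20 + 6) = 1/(-14) = -1/14)
w(9)*(B(-1) + T(-3)) = (2*9)*(-1 - 1/14) = 18*(-15/14) = -135/7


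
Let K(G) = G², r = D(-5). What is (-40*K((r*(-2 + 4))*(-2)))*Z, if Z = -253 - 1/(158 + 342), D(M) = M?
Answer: 4048032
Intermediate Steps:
r = -5
Z = -126501/500 (Z = -253 - 1/500 = -126501/500 ≈ -253.00)
(-40*K((r*(-2 + 4))*(-2)))*Z = -40*100*(-2 + 4)²*(-126501/500) = -40*(-5*2*(-2))²*(-126501/500) = -40*(-10*(-2))²*(-126501/500) = -40*20²*(-126501/500) = -40*400*(-126501/500) = -16000*(-126501/500) = 4048032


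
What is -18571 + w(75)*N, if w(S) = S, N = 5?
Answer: -18196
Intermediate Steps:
-18571 + w(75)*N = -18571 + 75*5 = -18571 + 375 = -18196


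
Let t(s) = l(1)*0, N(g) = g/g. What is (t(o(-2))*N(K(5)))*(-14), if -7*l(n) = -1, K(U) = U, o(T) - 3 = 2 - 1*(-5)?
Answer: 0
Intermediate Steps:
o(T) = 10 (o(T) = 3 + (2 - 1*(-5)) = 3 + (2 + 5) = 3 + 7 = 10)
l(n) = 1/7 (l(n) = -1/7*(-1) = 1/7)
N(g) = 1
t(s) = 0 (t(s) = (1/7)*0 = 0)
(t(o(-2))*N(K(5)))*(-14) = (0*1)*(-14) = 0*(-14) = 0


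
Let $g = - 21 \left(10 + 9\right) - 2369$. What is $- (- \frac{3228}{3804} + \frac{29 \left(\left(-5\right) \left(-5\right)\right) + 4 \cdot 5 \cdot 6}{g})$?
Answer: $\frac{1012457}{877456} \approx 1.1539$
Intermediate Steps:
$g = -2768$ ($g = \left(-21\right) 19 - 2369 = -399 - 2369 = -2768$)
$- (- \frac{3228}{3804} + \frac{29 \left(\left(-5\right) \left(-5\right)\right) + 4 \cdot 5 \cdot 6}{g}) = - (- \frac{3228}{3804} + \frac{29 \left(\left(-5\right) \left(-5\right)\right) + 4 \cdot 5 \cdot 6}{-2768}) = - (\left(-3228\right) \frac{1}{3804} + \left(29 \cdot 25 + 20 \cdot 6\right) \left(- \frac{1}{2768}\right)) = - (- \frac{269}{317} + \left(725 + 120\right) \left(- \frac{1}{2768}\right)) = - (- \frac{269}{317} + 845 \left(- \frac{1}{2768}\right)) = - (- \frac{269}{317} - \frac{845}{2768}) = \left(-1\right) \left(- \frac{1012457}{877456}\right) = \frac{1012457}{877456}$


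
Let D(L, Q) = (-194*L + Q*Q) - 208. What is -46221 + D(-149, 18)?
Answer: -17199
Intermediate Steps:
D(L, Q) = -208 + Q**2 - 194*L (D(L, Q) = (-194*L + Q**2) - 208 = (Q**2 - 194*L) - 208 = -208 + Q**2 - 194*L)
-46221 + D(-149, 18) = -46221 + (-208 + 18**2 - 194*(-149)) = -46221 + (-208 + 324 + 28906) = -46221 + 29022 = -17199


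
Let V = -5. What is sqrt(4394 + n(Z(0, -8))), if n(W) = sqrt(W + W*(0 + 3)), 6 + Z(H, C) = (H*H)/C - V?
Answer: sqrt(4394 + 2*I) ≈ 66.287 + 0.015*I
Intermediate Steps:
Z(H, C) = -1 + H**2/C (Z(H, C) = -6 + ((H*H)/C - 1*(-5)) = -6 + (H**2/C + 5) = -6 + (5 + H**2/C) = -1 + H**2/C)
n(W) = 2*sqrt(W) (n(W) = sqrt(W + W*3) = sqrt(W + 3*W) = sqrt(4*W) = 2*sqrt(W))
sqrt(4394 + n(Z(0, -8))) = sqrt(4394 + 2*sqrt((0**2 - 1*(-8))/(-8))) = sqrt(4394 + 2*sqrt(-(0 + 8)/8)) = sqrt(4394 + 2*sqrt(-1/8*8)) = sqrt(4394 + 2*sqrt(-1)) = sqrt(4394 + 2*I)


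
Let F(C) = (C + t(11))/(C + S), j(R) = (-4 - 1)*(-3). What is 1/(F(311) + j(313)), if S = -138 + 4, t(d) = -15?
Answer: 177/2951 ≈ 0.059980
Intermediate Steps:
j(R) = 15 (j(R) = -5*(-3) = 15)
S = -134
F(C) = (-15 + C)/(-134 + C) (F(C) = (C - 15)/(C - 134) = (-15 + C)/(-134 + C))
1/(F(311) + j(313)) = 1/((-15 + 311)/(-134 + 311) + 15) = 1/(296/177 + 15) = 1/(2951/177) = 177/2951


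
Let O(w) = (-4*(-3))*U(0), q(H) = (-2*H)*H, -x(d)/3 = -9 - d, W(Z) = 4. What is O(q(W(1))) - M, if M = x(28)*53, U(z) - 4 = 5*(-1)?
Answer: -5895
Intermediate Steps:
x(d) = 27 + 3*d (x(d) = -3*(-9 - d) = 27 + 3*d)
q(H) = -2*H**2
U(z) = -1 (U(z) = 4 + 5*(-1) = 4 - 5 = -1)
O(w) = -12 (O(w) = -4*(-3)*(-1) = 12*(-1) = -12)
M = 5883 (M = (27 + 3*28)*53 = (27 + 84)*53 = 111*53 = 5883)
O(q(W(1))) - M = -12 - 1*5883 = -12 - 5883 = -5895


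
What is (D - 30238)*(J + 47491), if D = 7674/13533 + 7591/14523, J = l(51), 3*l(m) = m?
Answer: -31369823012437844/21837751 ≈ -1.4365e+9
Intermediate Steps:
l(m) = m/3
J = 17 (J = (⅓)*51 = 17)
D = 71392835/65513253 (D = 7674*(1/13533) + 7591*(1/14523) = 2558/4511 + 7591/14523 = 71392835/65513253 ≈ 1.0897)
(D - 30238)*(J + 47491) = (71392835/65513253 - 30238)*(17 + 47491) = -1980918351379/65513253*47508 = -31369823012437844/21837751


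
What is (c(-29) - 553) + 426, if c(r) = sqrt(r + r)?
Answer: -127 + I*sqrt(58) ≈ -127.0 + 7.6158*I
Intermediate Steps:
c(r) = sqrt(2)*sqrt(r) (c(r) = sqrt(2*r) = sqrt(2)*sqrt(r))
(c(-29) - 553) + 426 = (sqrt(2)*sqrt(-29) - 553) + 426 = (sqrt(2)*(I*sqrt(29)) - 553) + 426 = (I*sqrt(58) - 553) + 426 = (-553 + I*sqrt(58)) + 426 = -127 + I*sqrt(58)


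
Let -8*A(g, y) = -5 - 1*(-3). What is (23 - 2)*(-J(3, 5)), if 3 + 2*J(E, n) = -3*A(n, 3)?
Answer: 315/8 ≈ 39.375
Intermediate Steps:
A(g, y) = ¼ (A(g, y) = -(-5 - 1*(-3))/8 = -(-5 + 3)/8 = -⅛*(-2) = ¼)
J(E, n) = -15/8 (J(E, n) = -3/2 + (-3*¼)/2 = -3/2 + (½)*(-¾) = -3/2 - 3/8 = -15/8)
(23 - 2)*(-J(3, 5)) = (23 - 2)*(-1*(-15/8)) = 21*(15/8) = 315/8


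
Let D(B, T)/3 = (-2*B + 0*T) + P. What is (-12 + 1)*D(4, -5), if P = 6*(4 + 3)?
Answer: -1122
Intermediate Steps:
P = 42 (P = 6*7 = 42)
D(B, T) = 126 - 6*B (D(B, T) = 3*((-2*B + 0*T) + 42) = 3*((-2*B + 0) + 42) = 3*(-2*B + 42) = 3*(42 - 2*B) = 126 - 6*B)
(-12 + 1)*D(4, -5) = (-12 + 1)*(126 - 6*4) = -11*(126 - 24) = -11*102 = -1122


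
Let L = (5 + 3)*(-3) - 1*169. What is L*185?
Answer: -35705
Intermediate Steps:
L = -193 (L = 8*(-3) - 169 = -24 - 169 = -193)
L*185 = -193*185 = -35705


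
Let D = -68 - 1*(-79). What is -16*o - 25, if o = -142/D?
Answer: 1997/11 ≈ 181.55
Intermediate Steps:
D = 11 (D = -68 + 79 = 11)
o = -142/11 ≈ -12.909
-16*o - 25 = -16*(-142/11) - 25 = 2272/11 - 25 = 1997/11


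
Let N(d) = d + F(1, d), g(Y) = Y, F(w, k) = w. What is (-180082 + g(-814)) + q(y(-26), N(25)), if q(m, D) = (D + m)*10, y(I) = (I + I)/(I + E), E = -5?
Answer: -5599196/31 ≈ -1.8062e+5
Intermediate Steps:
N(d) = 1 + d (N(d) = d + 1 = 1 + d)
y(I) = 2*I/(-5 + I) (y(I) = (I + I)/(I - 5) = (2*I)/(-5 + I) = 2*I/(-5 + I))
q(m, D) = 10*D + 10*m
(-180082 + g(-814)) + q(y(-26), N(25)) = (-180082 - 814) + (10*(1 + 25) + 10*(2*(-26)/(-5 - 26))) = -180896 + (10*26 + 10*(2*(-26)/(-31))) = -180896 + (260 + 10*(2*(-26)*(-1/31))) = -180896 + (260 + 10*(52/31)) = -180896 + (260 + 520/31) = -180896 + 8580/31 = -5599196/31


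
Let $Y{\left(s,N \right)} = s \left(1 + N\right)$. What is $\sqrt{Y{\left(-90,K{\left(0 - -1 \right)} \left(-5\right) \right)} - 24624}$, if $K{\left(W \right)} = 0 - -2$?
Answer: $63 i \sqrt{6} \approx 154.32 i$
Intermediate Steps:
$K{\left(W \right)} = 2$ ($K{\left(W \right)} = 0 + 2 = 2$)
$\sqrt{Y{\left(-90,K{\left(0 - -1 \right)} \left(-5\right) \right)} - 24624} = \sqrt{- 90 \left(1 + 2 \left(-5\right)\right) - 24624} = \sqrt{- 90 \left(1 - 10\right) - 24624} = \sqrt{\left(-90\right) \left(-9\right) - 24624} = \sqrt{810 - 24624} = \sqrt{-23814} = 63 i \sqrt{6}$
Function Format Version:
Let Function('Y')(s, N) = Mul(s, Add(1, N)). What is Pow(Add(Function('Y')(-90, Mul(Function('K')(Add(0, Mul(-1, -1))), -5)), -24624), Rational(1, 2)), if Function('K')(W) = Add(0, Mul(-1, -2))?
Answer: Mul(63, I, Pow(6, Rational(1, 2))) ≈ Mul(154.32, I)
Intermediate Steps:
Function('K')(W) = 2 (Function('K')(W) = Add(0, 2) = 2)
Pow(Add(Function('Y')(-90, Mul(Function('K')(Add(0, Mul(-1, -1))), -5)), -24624), Rational(1, 2)) = Pow(Add(Mul(-90, Add(1, Mul(2, -5))), -24624), Rational(1, 2)) = Pow(Add(Mul(-90, Add(1, -10)), -24624), Rational(1, 2)) = Pow(Add(Mul(-90, -9), -24624), Rational(1, 2)) = Pow(Add(810, -24624), Rational(1, 2)) = Pow(-23814, Rational(1, 2)) = Mul(63, I, Pow(6, Rational(1, 2)))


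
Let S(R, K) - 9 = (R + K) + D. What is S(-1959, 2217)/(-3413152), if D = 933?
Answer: -75/213322 ≈ -0.00035158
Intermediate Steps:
S(R, K) = 942 + K + R (S(R, K) = 9 + ((R + K) + 933) = 9 + ((K + R) + 933) = 9 + (933 + K + R) = 942 + K + R)
S(-1959, 2217)/(-3413152) = (942 + 2217 - 1959)/(-3413152) = 1200*(-1/3413152) = -75/213322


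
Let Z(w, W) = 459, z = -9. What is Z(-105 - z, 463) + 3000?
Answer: 3459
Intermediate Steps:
Z(-105 - z, 463) + 3000 = 459 + 3000 = 3459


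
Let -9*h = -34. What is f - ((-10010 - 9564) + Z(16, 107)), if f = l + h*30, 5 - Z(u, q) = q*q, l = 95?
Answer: 93679/3 ≈ 31226.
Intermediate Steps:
h = 34/9 (h = -1/9*(-34) = 34/9 ≈ 3.7778)
Z(u, q) = 5 - q**2 (Z(u, q) = 5 - q*q = 5 - q**2)
f = 625/3 (f = 95 + (34/9)*30 = 95 + 340/3 = 625/3 ≈ 208.33)
f - ((-10010 - 9564) + Z(16, 107)) = 625/3 - ((-10010 - 9564) + (5 - 1*107**2)) = 625/3 - (-19574 + (5 - 1*11449)) = 625/3 - (-19574 + (5 - 11449)) = 625/3 - (-19574 - 11444) = 625/3 - 1*(-31018) = 625/3 + 31018 = 93679/3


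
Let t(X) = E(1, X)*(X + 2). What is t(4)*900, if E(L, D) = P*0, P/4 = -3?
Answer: 0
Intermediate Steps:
P = -12 (P = 4*(-3) = -12)
E(L, D) = 0 (E(L, D) = -12*0 = 0)
t(X) = 0 (t(X) = 0*(X + 2) = 0*(2 + X) = 0)
t(4)*900 = 0*900 = 0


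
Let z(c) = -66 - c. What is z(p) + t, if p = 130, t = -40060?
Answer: -40256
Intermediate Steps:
z(p) + t = (-66 - 1*130) - 40060 = (-66 - 130) - 40060 = -196 - 40060 = -40256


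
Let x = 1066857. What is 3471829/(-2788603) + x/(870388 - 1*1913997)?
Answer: -6598272621632/2910211188227 ≈ -2.2673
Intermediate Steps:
3471829/(-2788603) + x/(870388 - 1*1913997) = 3471829/(-2788603) + 1066857/(870388 - 1*1913997) = 3471829*(-1/2788603) + 1066857/(870388 - 1913997) = -3471829/2788603 + 1066857/(-1043609) = -3471829/2788603 + 1066857*(-1/1043609) = -3471829/2788603 - 1066857/1043609 = -6598272621632/2910211188227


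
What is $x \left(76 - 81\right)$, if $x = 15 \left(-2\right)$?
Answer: $150$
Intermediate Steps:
$x = -30$
$x \left(76 - 81\right) = - 30 \left(76 - 81\right) = \left(-30\right) \left(-5\right) = 150$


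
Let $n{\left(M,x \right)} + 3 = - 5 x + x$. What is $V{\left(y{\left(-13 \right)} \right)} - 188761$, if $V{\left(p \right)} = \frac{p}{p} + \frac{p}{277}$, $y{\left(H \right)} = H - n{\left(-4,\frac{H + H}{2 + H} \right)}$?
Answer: $- \frac{575151726}{3047} \approx -1.8876 \cdot 10^{5}$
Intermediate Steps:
$n{\left(M,x \right)} = -3 - 4 x$ ($n{\left(M,x \right)} = -3 + \left(- 5 x + x\right) = -3 - 4 x$)
$y{\left(H \right)} = 3 + H + \frac{8 H}{2 + H}$ ($y{\left(H \right)} = H - \left(-3 - 4 \frac{H + H}{2 + H}\right) = H - \left(-3 - 4 \frac{2 H}{2 + H}\right) = H - \left(-3 - \frac{8 H}{2 + H}\right) = H + \left(3 + \frac{8 H}{2 + H}\right) = 3 + H + \frac{8 H}{2 + H}$)
$V{\left(p \right)} = 1 + \frac{p}{277}$ ($V{\left(p \right)} = 1 + p \frac{1}{277} = 1 + \frac{p}{277}$)
$V{\left(y{\left(-13 \right)} \right)} - 188761 = \left(1 + \frac{\frac{1}{2 - 13} \left(6 + \left(-13\right)^{2} + 13 \left(-13\right)\right)}{277}\right) - 188761 = \left(1 + \frac{\frac{1}{-11} \left(6 + 169 - 169\right)}{277}\right) - 188761 = \left(1 + \frac{\left(- \frac{1}{11}\right) 6}{277}\right) - 188761 = \left(1 + \frac{1}{277} \left(- \frac{6}{11}\right)\right) - 188761 = \left(1 - \frac{6}{3047}\right) - 188761 = \frac{3041}{3047} - 188761 = - \frac{575151726}{3047}$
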